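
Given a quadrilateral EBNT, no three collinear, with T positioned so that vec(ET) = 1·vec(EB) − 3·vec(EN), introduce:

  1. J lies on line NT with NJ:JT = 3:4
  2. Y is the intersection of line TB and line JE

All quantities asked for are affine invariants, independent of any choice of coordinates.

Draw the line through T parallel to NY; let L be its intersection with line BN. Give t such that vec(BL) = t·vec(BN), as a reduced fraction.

Work in coordinates with E = (0, 0), B = (1, 0), N = (0, 1), T = (1, -3).
1. J lies on line NT with NJ:JT = 3:4 ⇒ J = (3/7, -5/7)
2. Y is the intersection of line TB and line JE ⇒ Y = (1, -5/3)
through T parallel to NY: direction (1, -8/3); meets BN at L = (-4/5, 9/5)
L = B + t·(N−B) with t = 9/5

t = 9/5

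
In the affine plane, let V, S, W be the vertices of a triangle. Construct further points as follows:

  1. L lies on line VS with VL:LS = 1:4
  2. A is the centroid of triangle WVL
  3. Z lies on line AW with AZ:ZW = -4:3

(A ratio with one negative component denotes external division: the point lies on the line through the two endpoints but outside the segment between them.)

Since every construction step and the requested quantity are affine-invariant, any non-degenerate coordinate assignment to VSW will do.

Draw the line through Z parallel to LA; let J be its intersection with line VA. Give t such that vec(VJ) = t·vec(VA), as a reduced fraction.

t = 5

Work in coordinates with V = (0, 0), S = (1, 0), W = (0, 1).
1. L lies on line VS with VL:LS = 1:4 ⇒ L = (1/5, 0)
2. A is the centroid of triangle WVL ⇒ A = (1/15, 1/3)
3. Z lies on line AW with AZ:ZW = -4:3 ⇒ Z = (-1/5, 3)
through Z parallel to LA: direction (-2/15, 1/3); meets VA at J = (1/3, 5/3)
J = V + t·(A−V) with t = 5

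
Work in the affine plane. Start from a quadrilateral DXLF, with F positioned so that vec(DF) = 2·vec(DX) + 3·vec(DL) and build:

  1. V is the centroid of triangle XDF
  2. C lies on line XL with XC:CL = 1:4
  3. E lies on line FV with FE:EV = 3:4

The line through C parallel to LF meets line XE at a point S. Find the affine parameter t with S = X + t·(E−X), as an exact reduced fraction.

t = 14/55

Choose coordinates D = (0, 0), X = (1, 0), L = (0, 1), F = (2, 3).
1. V is the centroid of triangle XDF ⇒ V = (1, 1)
2. C lies on line XL with XC:CL = 1:4 ⇒ C = (4/5, 1/5)
3. E lies on line FV with FE:EV = 3:4 ⇒ E = (11/7, 15/7)
through C parallel to LF: direction (2, 2); meets XE at S = (63/55, 6/11)
S = X + t·(E−X) with t = 14/55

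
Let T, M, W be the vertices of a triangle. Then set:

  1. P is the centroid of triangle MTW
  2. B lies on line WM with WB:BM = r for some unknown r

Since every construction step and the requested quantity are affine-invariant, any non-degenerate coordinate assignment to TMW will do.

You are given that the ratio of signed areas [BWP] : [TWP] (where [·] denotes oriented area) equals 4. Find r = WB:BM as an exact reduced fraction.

r = -4/5

Set T = (0, 0), M = (1, 0), W = (0, 1); any affine frame gives the same invariant.
1. P is the centroid of triangle MTW ⇒ P = (1/3, 1/3)
2. With WB:BM = r, write λ = r/(r+1) so B = W + λ·(M−W); B is affine-linear in λ
Every point depending on B is an affine combination of B and λ-independent points, so each such coordinate is linear in λ; the λ² term in each signed area is a multiple of (M−W)×(M−W) = 0, so 2·[BWP] and 2·[TWP] are each linear in λ. Evaluating at λ=0 and λ=1:
  2·[BWP] = 1/3·λ,   2·[TWP] = -1/3
So [BWP]:[TWP] = (1/3·λ) / (-1/3). Setting this equal to 4:
  1/3·λ = 4·(-1/3)  ⇒  λ = -4
Then r = λ/(1−λ) = (-4)/(5) = -4/5. Check: with r = -4/5, B = (-4, 5) and [BWP]:[TWP] = 4 as required.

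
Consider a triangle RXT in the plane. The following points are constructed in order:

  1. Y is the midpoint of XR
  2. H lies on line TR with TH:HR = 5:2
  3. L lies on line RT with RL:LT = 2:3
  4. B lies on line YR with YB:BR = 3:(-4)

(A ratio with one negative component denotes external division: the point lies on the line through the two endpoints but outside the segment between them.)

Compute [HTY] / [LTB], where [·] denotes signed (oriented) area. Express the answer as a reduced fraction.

[HTY]:[LTB] = 25/84

Work in coordinates with R = (0, 0), X = (1, 0), T = (0, 1).
1. Y is the midpoint of XR ⇒ Y = (1/2, 0)
2. H lies on line TR with TH:HR = 5:2 ⇒ H = (0, 2/7)
3. L lies on line RT with RL:LT = 2:3 ⇒ L = (0, 2/5)
4. B lies on line YR with YB:BR = 3:(-4) ⇒ B = (2, 0)
2·[HTY] = -5/14, 2·[LTB] = -6/5
[HTY]:[LTB] = -5/14:-6/5 = 25/84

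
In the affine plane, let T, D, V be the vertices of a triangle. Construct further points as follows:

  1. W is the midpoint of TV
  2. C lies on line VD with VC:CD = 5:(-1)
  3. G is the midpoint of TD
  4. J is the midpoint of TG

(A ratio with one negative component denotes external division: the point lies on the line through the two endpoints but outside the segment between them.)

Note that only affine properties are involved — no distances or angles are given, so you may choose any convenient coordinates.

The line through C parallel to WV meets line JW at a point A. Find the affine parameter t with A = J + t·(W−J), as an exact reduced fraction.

Work in coordinates with T = (0, 0), D = (1, 0), V = (0, 1).
1. W is the midpoint of TV ⇒ W = (0, 1/2)
2. C lies on line VD with VC:CD = 5:(-1) ⇒ C = (5/4, -1/4)
3. G is the midpoint of TD ⇒ G = (1/2, 0)
4. J is the midpoint of TG ⇒ J = (1/4, 0)
through C parallel to WV: direction (0, 1/2); meets JW at A = (5/4, -2)
A = J + t·(W−J) with t = -4

t = -4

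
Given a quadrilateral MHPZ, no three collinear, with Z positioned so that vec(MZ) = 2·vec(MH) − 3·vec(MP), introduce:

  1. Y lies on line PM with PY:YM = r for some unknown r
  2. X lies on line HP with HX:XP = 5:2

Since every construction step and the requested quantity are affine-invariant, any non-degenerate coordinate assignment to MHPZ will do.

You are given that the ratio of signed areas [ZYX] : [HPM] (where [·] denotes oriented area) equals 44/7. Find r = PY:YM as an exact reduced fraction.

r = -4/5

Assign M = (0, 0), H = (1, 0), P = (0, 1), Z = (2, -3) — the answer is frame-independent, so this choice is without loss of generality.
1. With PY:YM = r, write λ = r/(r+1) so Y = P + λ·(M−P); Y is affine-linear in λ
2. X lies on line HP with HX:XP = 5:2 ⇒ X = (2/7, 5/7)
Every point depending on Y is an affine combination of Y and λ-independent points, so each such coordinate is linear in λ; the λ² term in each signed area is a multiple of (M−P)×(M−P) = 0, so 2·[ZYX] and 2·[HPM] are each linear in λ. Evaluating at λ=0 and λ=1:
  2·[ZYX] = -12/7·λ − 4/7,   2·[HPM] = 1
So [ZYX]:[HPM] = (-12/7·λ − 4/7) / (1). Setting this equal to 44/7:
  -12/7·λ − 4/7 = 44/7·(1)  ⇒  λ = -4
Then r = λ/(1−λ) = (-4)/(5) = -4/5. Check: with r = -4/5, Y = (0, 5) and [ZYX]:[HPM] = 44/7 as required.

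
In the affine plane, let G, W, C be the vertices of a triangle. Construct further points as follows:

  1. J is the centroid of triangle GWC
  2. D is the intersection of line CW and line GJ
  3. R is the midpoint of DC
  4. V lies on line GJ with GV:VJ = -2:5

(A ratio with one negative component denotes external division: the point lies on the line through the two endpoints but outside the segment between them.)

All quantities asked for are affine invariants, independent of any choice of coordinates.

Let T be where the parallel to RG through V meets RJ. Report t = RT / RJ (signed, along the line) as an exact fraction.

t = -2/3

Work in coordinates with G = (0, 0), W = (1, 0), C = (0, 1).
1. J is the centroid of triangle GWC ⇒ J = (1/3, 1/3)
2. D is the intersection of line CW and line GJ ⇒ D = (1/2, 1/2)
3. R is the midpoint of DC ⇒ R = (1/4, 3/4)
4. V lies on line GJ with GV:VJ = -2:5 ⇒ V = (-2/9, -2/9)
through V parallel to RG: direction (-1/4, -3/4); meets RJ at T = (7/36, 37/36)
T = R + t·(J−R) with t = -2/3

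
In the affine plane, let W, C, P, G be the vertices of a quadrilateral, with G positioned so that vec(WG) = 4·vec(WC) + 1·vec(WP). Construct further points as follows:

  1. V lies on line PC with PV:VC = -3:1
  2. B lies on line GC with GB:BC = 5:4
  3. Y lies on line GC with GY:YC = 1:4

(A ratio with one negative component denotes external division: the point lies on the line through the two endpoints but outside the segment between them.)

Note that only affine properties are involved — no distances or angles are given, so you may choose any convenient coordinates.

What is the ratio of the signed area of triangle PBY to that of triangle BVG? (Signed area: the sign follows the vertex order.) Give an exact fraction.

Choose coordinates W = (0, 0), C = (1, 0), P = (0, 1), G = (4, 1).
1. V lies on line PC with PV:VC = -3:1 ⇒ V = (3/2, -1/2)
2. B lies on line GC with GB:BC = 5:4 ⇒ B = (7/3, 4/9)
3. Y lies on line GC with GY:YC = 1:4 ⇒ Y = (17/5, 4/5)
2·[PBY] = 64/45, 2·[BVG] = 10/9
[PBY]:[BVG] = 64/45:10/9 = 32/25

[PBY]:[BVG] = 32/25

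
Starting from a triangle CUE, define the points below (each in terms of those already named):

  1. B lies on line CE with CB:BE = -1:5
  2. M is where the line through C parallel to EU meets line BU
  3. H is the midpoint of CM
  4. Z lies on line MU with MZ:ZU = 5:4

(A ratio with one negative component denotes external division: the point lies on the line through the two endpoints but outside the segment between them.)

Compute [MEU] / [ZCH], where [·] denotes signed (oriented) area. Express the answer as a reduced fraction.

[MEU]:[ZCH] = -18

Choose coordinates C = (0, 0), U = (1, 0), E = (0, 1).
1. B lies on line CE with CB:BE = -1:5 ⇒ B = (0, -1/4)
2. M is where the line through C parallel to EU meets line BU ⇒ M = (1/5, -1/5)
3. H is the midpoint of CM ⇒ H = (1/10, -1/10)
4. Z lies on line MU with MZ:ZU = 5:4 ⇒ Z = (29/45, -4/45)
2·[MEU] = -1, 2·[ZCH] = 1/18
[MEU]:[ZCH] = -1:1/18 = -18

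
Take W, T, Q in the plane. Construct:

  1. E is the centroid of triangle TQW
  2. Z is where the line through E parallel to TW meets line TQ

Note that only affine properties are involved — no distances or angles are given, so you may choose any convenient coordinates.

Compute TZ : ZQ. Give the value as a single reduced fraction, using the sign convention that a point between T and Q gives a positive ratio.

Assign W = (0, 0), T = (1, 0), Q = (0, 1) — the answer is frame-independent, so this choice is without loss of generality.
1. E is the centroid of triangle TQW ⇒ E = (1/3, 1/3)
2. Z is where the line through E parallel to TW meets line TQ ⇒ Z = (2/3, 1/3)
Z = T + t·(Q−T) with t = 1/3, so TZ:ZQ = t:(1−t) = 1/3:2/3

TZ:ZQ = 1/2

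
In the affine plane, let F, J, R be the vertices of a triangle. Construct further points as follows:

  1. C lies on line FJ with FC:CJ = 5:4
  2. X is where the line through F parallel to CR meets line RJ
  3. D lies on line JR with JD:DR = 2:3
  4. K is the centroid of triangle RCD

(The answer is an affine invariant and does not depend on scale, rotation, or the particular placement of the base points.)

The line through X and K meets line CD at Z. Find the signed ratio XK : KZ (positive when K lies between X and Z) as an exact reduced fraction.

Assign F = (0, 0), J = (1, 0), R = (0, 1) — the answer is frame-independent, so this choice is without loss of generality.
1. C lies on line FJ with FC:CJ = 5:4 ⇒ C = (5/9, 0)
2. X is where the line through F parallel to CR meets line RJ ⇒ X = (-5/4, 9/4)
3. D lies on line JR with JD:DR = 2:3 ⇒ D = (3/5, 2/5)
4. K is the centroid of triangle RCD ⇒ K = (52/135, 7/15)
line XK meets CD at Z = (2599/4455, 124/495)
K = X + t·(Z−X) with t = 33/37, so XK:KZ = 33/37:4/37

XK:KZ = 33/4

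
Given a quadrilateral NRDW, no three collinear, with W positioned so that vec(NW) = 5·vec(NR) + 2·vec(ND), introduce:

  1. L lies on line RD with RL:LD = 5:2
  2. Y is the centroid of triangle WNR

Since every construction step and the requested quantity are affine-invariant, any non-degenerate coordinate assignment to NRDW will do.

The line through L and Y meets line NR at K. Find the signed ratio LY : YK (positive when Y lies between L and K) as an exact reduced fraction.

Choose coordinates N = (0, 0), R = (1, 0), D = (0, 1), W = (5, 2).
1. L lies on line RD with RL:LD = 5:2 ⇒ L = (2/7, 5/7)
2. Y is the centroid of triangle WNR ⇒ Y = (2, 2/3)
line LY meets NR at K = (26, 0)
Y = L + t·(K−L) with t = 1/15, so LY:YK = 1/15:14/15

LY:YK = 1/14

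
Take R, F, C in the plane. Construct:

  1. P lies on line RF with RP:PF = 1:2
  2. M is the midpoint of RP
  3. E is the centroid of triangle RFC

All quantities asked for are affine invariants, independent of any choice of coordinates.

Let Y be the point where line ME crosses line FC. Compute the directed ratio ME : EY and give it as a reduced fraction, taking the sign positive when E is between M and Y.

ME:EY = 3/2

Work in coordinates with R = (0, 0), F = (1, 0), C = (0, 1).
1. P lies on line RF with RP:PF = 1:2 ⇒ P = (1/3, 0)
2. M is the midpoint of RP ⇒ M = (1/6, 0)
3. E is the centroid of triangle RFC ⇒ E = (1/3, 1/3)
line ME meets FC at Y = (4/9, 5/9)
E = M + t·(Y−M) with t = 3/5, so ME:EY = 3/5:2/5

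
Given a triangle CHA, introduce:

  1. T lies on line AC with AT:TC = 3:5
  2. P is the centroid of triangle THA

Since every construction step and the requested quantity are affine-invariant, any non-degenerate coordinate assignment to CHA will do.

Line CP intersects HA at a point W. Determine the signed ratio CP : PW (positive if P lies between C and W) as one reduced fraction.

CP:PW = 7

Work in coordinates with C = (0, 0), H = (1, 0), A = (0, 1).
1. T lies on line AC with AT:TC = 3:5 ⇒ T = (0, 5/8)
2. P is the centroid of triangle THA ⇒ P = (1/3, 13/24)
line CP meets HA at W = (8/21, 13/21)
P = C + t·(W−C) with t = 7/8, so CP:PW = 7/8:1/8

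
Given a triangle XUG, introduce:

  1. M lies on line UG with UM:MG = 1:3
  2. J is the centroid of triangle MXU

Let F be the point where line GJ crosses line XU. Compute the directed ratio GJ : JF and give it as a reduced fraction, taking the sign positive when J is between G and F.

GJ:JF = 11

Work in coordinates with X = (0, 0), U = (1, 0), G = (0, 1).
1. M lies on line UG with UM:MG = 1:3 ⇒ M = (3/4, 1/4)
2. J is the centroid of triangle MXU ⇒ J = (7/12, 1/12)
line GJ meets XU at F = (7/11, 0)
J = G + t·(F−G) with t = 11/12, so GJ:JF = 11/12:1/12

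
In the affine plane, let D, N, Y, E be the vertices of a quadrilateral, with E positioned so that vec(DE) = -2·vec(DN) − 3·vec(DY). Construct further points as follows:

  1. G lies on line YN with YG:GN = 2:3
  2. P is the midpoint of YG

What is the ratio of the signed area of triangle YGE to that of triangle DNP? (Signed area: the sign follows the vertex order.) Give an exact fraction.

[YGE]:[DNP] = -3

Work in coordinates with D = (0, 0), N = (1, 0), Y = (0, 1), E = (-2, -3).
1. G lies on line YN with YG:GN = 2:3 ⇒ G = (2/5, 3/5)
2. P is the midpoint of YG ⇒ P = (1/5, 4/5)
2·[YGE] = -12/5, 2·[DNP] = 4/5
[YGE]:[DNP] = -12/5:4/5 = -3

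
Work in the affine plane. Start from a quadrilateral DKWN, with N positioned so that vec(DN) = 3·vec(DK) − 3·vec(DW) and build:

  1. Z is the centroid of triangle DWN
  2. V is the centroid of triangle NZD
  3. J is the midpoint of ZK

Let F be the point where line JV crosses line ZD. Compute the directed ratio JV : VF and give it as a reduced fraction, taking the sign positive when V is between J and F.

Assign D = (0, 0), K = (1, 0), W = (0, 1), N = (3, -3) — the answer is frame-independent, so this choice is without loss of generality.
1. Z is the centroid of triangle DWN ⇒ Z = (1, -2/3)
2. V is the centroid of triangle NZD ⇒ V = (4/3, -11/9)
3. J is the midpoint of ZK ⇒ J = (1, -1/3)
line JV meets ZD at F = (7/6, -7/9)
V = J + t·(F−J) with t = 2, so JV:VF = 2:-1

JV:VF = -2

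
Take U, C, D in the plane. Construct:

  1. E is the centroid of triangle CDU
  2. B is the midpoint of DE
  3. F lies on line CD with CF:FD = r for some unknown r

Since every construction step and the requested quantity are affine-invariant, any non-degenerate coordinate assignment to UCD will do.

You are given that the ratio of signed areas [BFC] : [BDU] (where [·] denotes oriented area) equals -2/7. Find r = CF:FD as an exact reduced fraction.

r = 2/5

Set U = (0, 0), C = (1, 0), D = (0, 1); any affine frame gives the same invariant.
1. E is the centroid of triangle CDU ⇒ E = (1/3, 1/3)
2. B is the midpoint of DE ⇒ B = (1/6, 2/3)
3. With CF:FD = r, write λ = r/(r+1) so F = C + λ·(D−C); F is affine-linear in λ
Every point depending on F is an affine combination of F and λ-independent points, so each such coordinate is linear in λ; the λ² term in each signed area is a multiple of (D−C)×(D−C) = 0, so 2·[BFC] and 2·[BDU] are each linear in λ. Evaluating at λ=0 and λ=1:
  2·[BFC] = -1/6·λ,   2·[BDU] = 1/6
So [BFC]:[BDU] = (-1/6·λ) / (1/6). Setting this equal to -2/7:
  -1/6·λ = -2/7·(1/6)  ⇒  λ = 2/7
Then r = λ/(1−λ) = (2/7)/(5/7) = 2/5. Check: with r = 2/5, F = (5/7, 2/7) and [BFC]:[BDU] = -2/7 as required.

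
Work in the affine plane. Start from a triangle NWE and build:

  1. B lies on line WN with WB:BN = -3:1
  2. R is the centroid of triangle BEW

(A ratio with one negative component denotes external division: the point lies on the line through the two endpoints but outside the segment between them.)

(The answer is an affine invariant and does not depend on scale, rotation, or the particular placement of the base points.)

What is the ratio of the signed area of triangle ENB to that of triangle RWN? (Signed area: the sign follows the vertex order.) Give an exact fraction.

[ENB]:[RWN] = 3/2

Assign N = (0, 0), W = (1, 0), E = (0, 1) — the answer is frame-independent, so this choice is without loss of generality.
1. B lies on line WN with WB:BN = -3:1 ⇒ B = (-1/2, 0)
2. R is the centroid of triangle BEW ⇒ R = (1/6, 1/3)
2·[ENB] = -1/2, 2·[RWN] = -1/3
[ENB]:[RWN] = -1/2:-1/3 = 3/2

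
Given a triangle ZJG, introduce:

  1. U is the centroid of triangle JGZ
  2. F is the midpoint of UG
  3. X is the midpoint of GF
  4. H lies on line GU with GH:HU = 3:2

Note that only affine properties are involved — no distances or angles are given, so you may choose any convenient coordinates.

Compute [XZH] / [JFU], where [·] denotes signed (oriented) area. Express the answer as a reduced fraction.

Set Z = (0, 0), J = (1, 0), G = (0, 1); any affine frame gives the same invariant.
1. U is the centroid of triangle JGZ ⇒ U = (1/3, 1/3)
2. F is the midpoint of UG ⇒ F = (1/6, 2/3)
3. X is the midpoint of GF ⇒ X = (1/12, 5/6)
4. H lies on line GU with GH:HU = 3:2 ⇒ H = (1/5, 3/5)
2·[XZH] = 7/60, 2·[JFU] = 1/6
[XZH]:[JFU] = 7/60:1/6 = 7/10

[XZH]:[JFU] = 7/10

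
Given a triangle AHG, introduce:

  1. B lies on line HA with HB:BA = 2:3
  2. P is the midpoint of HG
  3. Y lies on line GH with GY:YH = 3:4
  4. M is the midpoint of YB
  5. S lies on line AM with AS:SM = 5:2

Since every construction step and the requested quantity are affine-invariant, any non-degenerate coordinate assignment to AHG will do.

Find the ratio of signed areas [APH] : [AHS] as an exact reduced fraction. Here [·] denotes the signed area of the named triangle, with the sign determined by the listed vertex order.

Assign A = (0, 0), H = (1, 0), G = (0, 1) — the answer is frame-independent, so this choice is without loss of generality.
1. B lies on line HA with HB:BA = 2:3 ⇒ B = (3/5, 0)
2. P is the midpoint of HG ⇒ P = (1/2, 1/2)
3. Y lies on line GH with GY:YH = 3:4 ⇒ Y = (3/7, 4/7)
4. M is the midpoint of YB ⇒ M = (18/35, 2/7)
5. S lies on line AM with AS:SM = 5:2 ⇒ S = (18/49, 10/49)
2·[APH] = -1/2, 2·[AHS] = 10/49
[APH]:[AHS] = -1/2:10/49 = -49/20

[APH]:[AHS] = -49/20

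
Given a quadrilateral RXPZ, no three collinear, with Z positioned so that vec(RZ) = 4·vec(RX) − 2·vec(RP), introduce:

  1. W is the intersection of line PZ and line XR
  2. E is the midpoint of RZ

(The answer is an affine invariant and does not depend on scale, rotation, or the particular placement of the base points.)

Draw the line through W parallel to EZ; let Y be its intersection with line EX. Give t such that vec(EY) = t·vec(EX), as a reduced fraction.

t = 4/3

Work in coordinates with R = (0, 0), X = (1, 0), P = (0, 1), Z = (4, -2).
1. W is the intersection of line PZ and line XR ⇒ W = (4/3, 0)
2. E is the midpoint of RZ ⇒ E = (2, -1)
through W parallel to EZ: direction (2, -1); meets EX at Y = (2/3, 1/3)
Y = E + t·(X−E) with t = 4/3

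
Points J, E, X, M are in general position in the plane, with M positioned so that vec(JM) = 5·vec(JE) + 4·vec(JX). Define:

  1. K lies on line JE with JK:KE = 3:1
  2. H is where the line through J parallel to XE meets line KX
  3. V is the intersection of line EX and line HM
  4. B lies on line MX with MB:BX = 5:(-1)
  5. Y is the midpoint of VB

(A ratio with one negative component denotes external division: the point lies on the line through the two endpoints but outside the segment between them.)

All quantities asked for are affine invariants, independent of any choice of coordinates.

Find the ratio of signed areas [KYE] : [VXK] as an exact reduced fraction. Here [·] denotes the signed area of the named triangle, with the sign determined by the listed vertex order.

[KYE]:[VXK] = 71/232

Choose coordinates J = (0, 0), E = (1, 0), X = (0, 1), M = (5, 4).
1. K lies on line JE with JK:KE = 3:1 ⇒ K = (3/4, 0)
2. H is where the line through J parallel to XE meets line KX ⇒ H = (3, -3)
3. V is the intersection of line EX and line HM ⇒ V = (29/9, -20/9)
4. B lies on line MX with MB:BX = 5:(-1) ⇒ B = (-5/4, 1/4)
5. Y is the midpoint of VB ⇒ Y = (71/72, -71/72)
2·[KYE] = 71/288, 2·[VXK] = 29/36
[KYE]:[VXK] = 71/288:29/36 = 71/232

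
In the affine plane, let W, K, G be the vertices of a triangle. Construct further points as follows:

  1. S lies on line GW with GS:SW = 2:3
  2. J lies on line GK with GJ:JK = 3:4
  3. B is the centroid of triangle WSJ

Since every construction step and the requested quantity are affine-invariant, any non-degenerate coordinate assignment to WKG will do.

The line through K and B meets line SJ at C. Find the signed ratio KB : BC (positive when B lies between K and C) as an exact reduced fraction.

KB:BC = 5/3

Work in coordinates with W = (0, 0), K = (1, 0), G = (0, 1).
1. S lies on line GW with GS:SW = 2:3 ⇒ S = (0, 3/5)
2. J lies on line GK with GJ:JK = 3:4 ⇒ J = (3/7, 4/7)
3. B is the centroid of triangle WSJ ⇒ B = (1/7, 41/105)
line KB meets SJ at C = (-13/35, 328/525)
B = K + t·(C−K) with t = 5/8, so KB:BC = 5/8:3/8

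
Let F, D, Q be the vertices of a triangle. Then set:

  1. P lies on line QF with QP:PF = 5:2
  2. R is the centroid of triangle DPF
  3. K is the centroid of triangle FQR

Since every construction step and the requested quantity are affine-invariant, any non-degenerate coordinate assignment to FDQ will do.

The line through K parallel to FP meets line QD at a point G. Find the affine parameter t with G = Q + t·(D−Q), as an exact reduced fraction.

t = 1/9

Work in coordinates with F = (0, 0), D = (1, 0), Q = (0, 1).
1. P lies on line QF with QP:PF = 5:2 ⇒ P = (0, 2/7)
2. R is the centroid of triangle DPF ⇒ R = (1/3, 2/21)
3. K is the centroid of triangle FQR ⇒ K = (1/9, 23/63)
through K parallel to FP: direction (0, 2/7); meets QD at G = (1/9, 8/9)
G = Q + t·(D−Q) with t = 1/9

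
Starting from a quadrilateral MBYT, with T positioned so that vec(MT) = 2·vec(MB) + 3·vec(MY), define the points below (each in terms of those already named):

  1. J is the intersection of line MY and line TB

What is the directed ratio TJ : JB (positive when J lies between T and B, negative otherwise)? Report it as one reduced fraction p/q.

TJ:JB = -2

Work in coordinates with M = (0, 0), B = (1, 0), Y = (0, 1), T = (2, 3).
1. J is the intersection of line MY and line TB ⇒ J = (0, -3)
J = T + t·(B−T) with t = 2, so TJ:JB = t:(1−t) = 2:-1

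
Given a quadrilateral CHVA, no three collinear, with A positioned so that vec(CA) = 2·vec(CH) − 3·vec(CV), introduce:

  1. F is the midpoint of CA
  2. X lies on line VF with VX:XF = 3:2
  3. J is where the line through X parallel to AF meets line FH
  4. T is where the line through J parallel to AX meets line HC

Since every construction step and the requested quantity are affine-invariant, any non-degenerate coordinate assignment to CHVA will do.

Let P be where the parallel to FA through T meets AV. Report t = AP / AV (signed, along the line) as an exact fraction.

Set C = (0, 0), H = (1, 0), V = (0, 1), A = (2, -3); any affine frame gives the same invariant.
1. F is the midpoint of CA ⇒ F = (1, -3/2)
2. X lies on line VF with VX:XF = 3:2 ⇒ X = (3/5, -1/2)
3. J is where the line through X parallel to AF meets line FH ⇒ J = (1, -11/10)
4. T is where the line through J parallel to AX meets line HC ⇒ T = (48/125, 0)
through T parallel to FA: direction (1, -3/2); meets AV at P = (106/125, -87/125)
P = A + t·(V−A) with t = 72/125

t = 72/125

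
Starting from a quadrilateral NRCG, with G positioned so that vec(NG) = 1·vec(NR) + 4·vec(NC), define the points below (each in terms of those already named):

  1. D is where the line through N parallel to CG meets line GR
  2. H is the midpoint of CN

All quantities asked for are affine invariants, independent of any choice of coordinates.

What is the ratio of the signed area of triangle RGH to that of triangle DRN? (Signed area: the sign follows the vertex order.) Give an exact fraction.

[RGH]:[DRN] = -4/3

Assign N = (0, 0), R = (1, 0), C = (0, 1), G = (1, 4) — the answer is frame-independent, so this choice is without loss of generality.
1. D is where the line through N parallel to CG meets line GR ⇒ D = (1, 3)
2. H is the midpoint of CN ⇒ H = (0, 1/2)
2·[RGH] = 4, 2·[DRN] = -3
[RGH]:[DRN] = 4:-3 = -4/3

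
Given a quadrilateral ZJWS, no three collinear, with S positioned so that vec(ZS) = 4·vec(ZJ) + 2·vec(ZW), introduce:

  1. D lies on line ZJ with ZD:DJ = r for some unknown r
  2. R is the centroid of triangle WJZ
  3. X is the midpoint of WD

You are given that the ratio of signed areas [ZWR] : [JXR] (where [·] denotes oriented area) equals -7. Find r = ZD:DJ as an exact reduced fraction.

Set Z = (0, 0), J = (1, 0), W = (0, 1), S = (4, 2); any affine frame gives the same invariant.
1. With ZD:DJ = r, write λ = r/(r+1) so D = Z + λ·(J−Z); D is affine-linear in λ
2. R is the centroid of triangle WJZ ⇒ R = (1/3, 1/3)
3. X is the midpoint of WD ⇒ X is an affine combination of earlier points and hence also affine-linear in λ
Every point depending on D is an affine combination of D and λ-independent points, so each such coordinate is linear in λ; the λ² term in each signed area is a multiple of (J−Z)×(J−Z) = 0, so 2·[ZWR] and 2·[JXR] are each linear in λ. Evaluating at λ=0 and λ=1:
  2·[ZWR] = -1/3,   2·[JXR] = 1/6·λ
So [ZWR]:[JXR] = (-1/3) / (1/6·λ). Setting this equal to -7:
  -1/3 = -7·(1/6·λ)  ⇒  λ = 2/7
Then r = λ/(1−λ) = (2/7)/(5/7) = 2/5. Check: with r = 2/5, D = (2/7, 0) and [ZWR]:[JXR] = -7 as required.

r = 2/5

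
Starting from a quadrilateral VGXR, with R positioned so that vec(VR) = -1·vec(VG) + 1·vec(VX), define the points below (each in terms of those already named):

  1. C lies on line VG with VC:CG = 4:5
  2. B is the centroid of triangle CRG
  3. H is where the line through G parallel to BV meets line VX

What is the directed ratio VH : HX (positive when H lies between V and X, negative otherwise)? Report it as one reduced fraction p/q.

VH:HX = -9/13

Choose coordinates V = (0, 0), G = (1, 0), X = (0, 1), R = (-1, 1).
1. C lies on line VG with VC:CG = 4:5 ⇒ C = (4/9, 0)
2. B is the centroid of triangle CRG ⇒ B = (4/27, 1/3)
3. H is where the line through G parallel to BV meets line VX ⇒ H = (0, -9/4)
H = V + t·(X−V) with t = -9/4, so VH:HX = t:(1−t) = -9/4:13/4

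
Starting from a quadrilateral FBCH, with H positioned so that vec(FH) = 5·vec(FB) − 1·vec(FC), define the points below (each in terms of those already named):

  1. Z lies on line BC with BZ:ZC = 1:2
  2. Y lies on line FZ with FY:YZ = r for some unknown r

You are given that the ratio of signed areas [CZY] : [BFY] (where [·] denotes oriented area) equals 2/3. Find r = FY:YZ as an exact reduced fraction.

r = 3

Work in coordinates with F = (0, 0), B = (1, 0), C = (0, 1), H = (5, -1).
1. Z lies on line BC with BZ:ZC = 1:2 ⇒ Z = (2/3, 1/3)
2. With FY:YZ = r, write λ = r/(r+1) so Y = F + λ·(Z−F); Y is affine-linear in λ
Every point depending on Y is an affine combination of Y and λ-independent points, so each such coordinate is linear in λ; the λ² term in each signed area is a multiple of (Z−F)×(Z−F) = 0, so 2·[CZY] and 2·[BFY] are each linear in λ. Evaluating at λ=0 and λ=1:
  2·[CZY] = 2/3·λ − 2/3,   2·[BFY] = -1/3·λ
So [CZY]:[BFY] = (2/3·λ − 2/3) / (-1/3·λ). Setting this equal to 2/3:
  2/3·λ − 2/3 = 2/3·(-1/3·λ)  ⇒  λ = 3/4
Then r = λ/(1−λ) = (3/4)/(1/4) = 3. Check: with r = 3, Y = (1/2, 1/4) and [CZY]:[BFY] = 2/3 as required.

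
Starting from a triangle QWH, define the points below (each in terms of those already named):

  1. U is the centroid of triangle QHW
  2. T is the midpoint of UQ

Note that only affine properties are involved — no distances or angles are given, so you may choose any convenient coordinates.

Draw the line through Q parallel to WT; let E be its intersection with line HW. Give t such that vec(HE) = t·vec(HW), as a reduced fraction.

t = 5/4

Work in coordinates with Q = (0, 0), W = (1, 0), H = (0, 1).
1. U is the centroid of triangle QHW ⇒ U = (1/3, 1/3)
2. T is the midpoint of UQ ⇒ T = (1/6, 1/6)
through Q parallel to WT: direction (-5/6, 1/6); meets HW at E = (5/4, -1/4)
E = H + t·(W−H) with t = 5/4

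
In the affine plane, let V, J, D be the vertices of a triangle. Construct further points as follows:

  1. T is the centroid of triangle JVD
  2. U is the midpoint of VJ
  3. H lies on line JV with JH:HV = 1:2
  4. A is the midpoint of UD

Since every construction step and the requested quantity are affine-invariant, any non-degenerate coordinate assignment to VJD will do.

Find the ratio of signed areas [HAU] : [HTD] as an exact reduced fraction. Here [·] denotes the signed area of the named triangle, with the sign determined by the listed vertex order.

[HAU]:[HTD] = -3/4

Set V = (0, 0), J = (1, 0), D = (0, 1); any affine frame gives the same invariant.
1. T is the centroid of triangle JVD ⇒ T = (1/3, 1/3)
2. U is the midpoint of VJ ⇒ U = (1/2, 0)
3. H lies on line JV with JH:HV = 1:2 ⇒ H = (2/3, 0)
4. A is the midpoint of UD ⇒ A = (1/4, 1/2)
2·[HAU] = 1/12, 2·[HTD] = -1/9
[HAU]:[HTD] = 1/12:-1/9 = -3/4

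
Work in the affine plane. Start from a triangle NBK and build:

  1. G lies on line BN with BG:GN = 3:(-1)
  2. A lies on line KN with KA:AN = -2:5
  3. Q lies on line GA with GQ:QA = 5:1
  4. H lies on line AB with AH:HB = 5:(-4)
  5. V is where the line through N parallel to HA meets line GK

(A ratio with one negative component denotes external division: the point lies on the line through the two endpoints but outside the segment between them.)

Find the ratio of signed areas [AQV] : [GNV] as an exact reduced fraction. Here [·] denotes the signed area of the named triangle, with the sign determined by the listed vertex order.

[AQV]:[GNV] = 1/9

Choose coordinates N = (0, 0), B = (1, 0), K = (0, 1).
1. G lies on line BN with BG:GN = 3:(-1) ⇒ G = (-1/2, 0)
2. A lies on line KN with KA:AN = -2:5 ⇒ A = (0, 5/3)
3. Q lies on line GA with GQ:QA = 5:1 ⇒ Q = (-1/12, 25/18)
4. H lies on line AB with AH:HB = 5:(-4) ⇒ H = (5, -20/3)
5. V is where the line through N parallel to HA meets line GK ⇒ V = (-3/11, 5/11)
2·[AQV] = 5/198, 2·[GNV] = 5/22
[AQV]:[GNV] = 5/198:5/22 = 1/9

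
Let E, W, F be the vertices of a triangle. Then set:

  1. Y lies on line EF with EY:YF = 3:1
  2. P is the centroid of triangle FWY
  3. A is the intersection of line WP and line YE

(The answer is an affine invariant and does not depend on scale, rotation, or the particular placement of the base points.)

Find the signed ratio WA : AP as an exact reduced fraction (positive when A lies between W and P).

WA:AP = -3

Set E = (0, 0), W = (1, 0), F = (0, 1); any affine frame gives the same invariant.
1. Y lies on line EF with EY:YF = 3:1 ⇒ Y = (0, 3/4)
2. P is the centroid of triangle FWY ⇒ P = (1/3, 7/12)
3. A is the intersection of line WP and line YE ⇒ A = (0, 7/8)
A = W + t·(P−W) with t = 3/2, so WA:AP = t:(1−t) = 3/2:-1/2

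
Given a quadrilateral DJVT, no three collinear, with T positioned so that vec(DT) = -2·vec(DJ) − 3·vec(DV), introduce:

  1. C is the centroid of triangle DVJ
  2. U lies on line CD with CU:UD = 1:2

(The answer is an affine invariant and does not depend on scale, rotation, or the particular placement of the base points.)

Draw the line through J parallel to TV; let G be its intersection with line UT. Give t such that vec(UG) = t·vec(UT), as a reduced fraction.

t = -16/11

Assign D = (0, 0), J = (1, 0), V = (0, 1), T = (-2, -3) — the answer is frame-independent, so this choice is without loss of generality.
1. C is the centroid of triangle DVJ ⇒ C = (1/3, 1/3)
2. U lies on line CD with CU:UD = 1:2 ⇒ U = (2/9, 2/9)
through J parallel to TV: direction (2, 4); meets UT at G = (38/11, 54/11)
G = U + t·(T−U) with t = -16/11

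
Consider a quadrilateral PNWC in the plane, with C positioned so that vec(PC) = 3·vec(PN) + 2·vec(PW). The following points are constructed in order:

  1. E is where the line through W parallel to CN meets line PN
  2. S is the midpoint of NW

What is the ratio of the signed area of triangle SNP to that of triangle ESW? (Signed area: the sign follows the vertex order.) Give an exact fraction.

[SNP]:[ESW] = -1/2

Choose coordinates P = (0, 0), N = (1, 0), W = (0, 1), C = (3, 2).
1. E is where the line through W parallel to CN meets line PN ⇒ E = (-1, 0)
2. S is the midpoint of NW ⇒ S = (1/2, 1/2)
2·[SNP] = -1/2, 2·[ESW] = 1
[SNP]:[ESW] = -1/2:1 = -1/2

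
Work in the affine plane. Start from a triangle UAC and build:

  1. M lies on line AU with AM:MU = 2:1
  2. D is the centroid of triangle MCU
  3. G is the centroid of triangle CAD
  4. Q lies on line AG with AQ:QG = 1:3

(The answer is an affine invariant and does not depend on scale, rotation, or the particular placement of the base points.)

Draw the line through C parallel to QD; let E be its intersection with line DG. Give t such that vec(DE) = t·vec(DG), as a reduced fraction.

t = 10/3

Assign U = (0, 0), A = (1, 0), C = (0, 1) — the answer is frame-independent, so this choice is without loss of generality.
1. M lies on line AU with AM:MU = 2:1 ⇒ M = (1/3, 0)
2. D is the centroid of triangle MCU ⇒ D = (1/9, 1/3)
3. G is the centroid of triangle CAD ⇒ G = (10/27, 4/9)
4. Q lies on line AG with AQ:QG = 1:3 ⇒ Q = (91/108, 1/9)
through C parallel to QD: direction (-79/108, 2/9); meets DG at E = (79/81, 19/27)
E = D + t·(G−D) with t = 10/3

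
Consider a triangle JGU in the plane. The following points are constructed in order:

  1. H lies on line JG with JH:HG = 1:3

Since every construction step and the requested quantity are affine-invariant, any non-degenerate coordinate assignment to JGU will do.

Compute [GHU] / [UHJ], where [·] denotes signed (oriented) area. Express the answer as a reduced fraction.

Choose coordinates J = (0, 0), G = (1, 0), U = (0, 1).
1. H lies on line JG with JH:HG = 1:3 ⇒ H = (1/4, 0)
2·[GHU] = -3/4, 2·[UHJ] = -1/4
[GHU]:[UHJ] = -3/4:-1/4 = 3

[GHU]:[UHJ] = 3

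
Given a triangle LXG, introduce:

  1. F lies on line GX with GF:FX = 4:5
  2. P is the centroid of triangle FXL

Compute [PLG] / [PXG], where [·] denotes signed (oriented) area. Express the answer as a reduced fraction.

[PLG]:[PXG] = -13/9

Assign L = (0, 0), X = (1, 0), G = (0, 1) — the answer is frame-independent, so this choice is without loss of generality.
1. F lies on line GX with GF:FX = 4:5 ⇒ F = (4/9, 5/9)
2. P is the centroid of triangle FXL ⇒ P = (13/27, 5/27)
2·[PLG] = -13/27, 2·[PXG] = 1/3
[PLG]:[PXG] = -13/27:1/3 = -13/9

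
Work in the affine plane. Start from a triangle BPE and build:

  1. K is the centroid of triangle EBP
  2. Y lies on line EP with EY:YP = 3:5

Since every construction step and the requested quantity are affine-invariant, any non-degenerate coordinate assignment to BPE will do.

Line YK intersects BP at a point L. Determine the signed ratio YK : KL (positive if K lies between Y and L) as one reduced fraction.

YK:KL = 7/8

Choose coordinates B = (0, 0), P = (1, 0), E = (0, 1).
1. K is the centroid of triangle EBP ⇒ K = (1/3, 1/3)
2. Y lies on line EP with EY:YP = 3:5 ⇒ Y = (3/8, 5/8)
line YK meets BP at L = (2/7, 0)
K = Y + t·(L−Y) with t = 7/15, so YK:KL = 7/15:8/15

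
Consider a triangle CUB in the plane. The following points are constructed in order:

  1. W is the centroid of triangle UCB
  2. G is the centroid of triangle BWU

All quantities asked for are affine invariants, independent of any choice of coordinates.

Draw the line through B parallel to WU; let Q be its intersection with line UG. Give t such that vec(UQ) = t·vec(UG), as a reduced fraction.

Set C = (0, 0), U = (1, 0), B = (0, 1); any affine frame gives the same invariant.
1. W is the centroid of triangle UCB ⇒ W = (1/3, 1/3)
2. G is the centroid of triangle BWU ⇒ G = (4/9, 4/9)
through B parallel to WU: direction (2/3, -1/3); meets UG at Q = (-2/3, 4/3)
Q = U + t·(G−U) with t = 3

t = 3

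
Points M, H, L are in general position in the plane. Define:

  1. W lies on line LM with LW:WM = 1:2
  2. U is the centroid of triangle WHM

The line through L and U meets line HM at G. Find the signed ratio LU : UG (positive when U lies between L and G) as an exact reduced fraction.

Work in coordinates with M = (0, 0), H = (1, 0), L = (0, 1).
1. W lies on line LM with LW:WM = 1:2 ⇒ W = (0, 2/3)
2. U is the centroid of triangle WHM ⇒ U = (1/3, 2/9)
line LU meets HM at G = (3/7, 0)
U = L + t·(G−L) with t = 7/9, so LU:UG = 7/9:2/9

LU:UG = 7/2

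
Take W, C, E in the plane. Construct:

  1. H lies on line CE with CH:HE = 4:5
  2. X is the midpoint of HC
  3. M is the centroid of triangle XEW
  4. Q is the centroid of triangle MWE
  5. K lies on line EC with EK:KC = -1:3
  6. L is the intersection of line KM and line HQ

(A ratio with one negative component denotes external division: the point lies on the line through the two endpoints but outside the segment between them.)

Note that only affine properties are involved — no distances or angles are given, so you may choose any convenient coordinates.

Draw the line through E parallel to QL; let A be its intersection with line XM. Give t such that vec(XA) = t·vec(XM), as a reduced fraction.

Set W = (0, 0), C = (1, 0), E = (0, 1); any affine frame gives the same invariant.
1. H lies on line CE with CH:HE = 4:5 ⇒ H = (5/9, 4/9)
2. X is the midpoint of HC ⇒ X = (7/9, 2/9)
3. M is the centroid of triangle XEW ⇒ M = (7/27, 11/27)
4. Q is the centroid of triangle MWE ⇒ Q = (7/81, 38/81)
5. K lies on line EC with EK:KC = -1:3 ⇒ K = (-1/2, 3/2)
6. L is the intersection of line KM and line HQ ⇒ L = (239/1080, 499/1080)
through E parallel to QL: direction (437/3240, -23/3240); meets XM at A = (-133/81, 88/81)
A = X + t·(M−X) with t = 14/3

t = 14/3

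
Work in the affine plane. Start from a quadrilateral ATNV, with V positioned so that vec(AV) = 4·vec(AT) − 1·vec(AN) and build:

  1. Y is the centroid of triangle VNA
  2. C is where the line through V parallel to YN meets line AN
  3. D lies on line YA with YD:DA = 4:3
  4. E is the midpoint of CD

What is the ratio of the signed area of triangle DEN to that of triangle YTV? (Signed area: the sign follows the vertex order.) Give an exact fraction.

Choose coordinates A = (0, 0), T = (1, 0), N = (0, 1), V = (4, -1).
1. Y is the centroid of triangle VNA ⇒ Y = (4/3, 0)
2. C is where the line through V parallel to YN meets line AN ⇒ C = (0, 2)
3. D lies on line YA with YD:DA = 4:3 ⇒ D = (4/7, 0)
4. E is the midpoint of CD ⇒ E = (2/7, 1)
2·[DEN] = 2/7, 2·[YTV] = 1/3
[DEN]:[YTV] = 2/7:1/3 = 6/7

[DEN]:[YTV] = 6/7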